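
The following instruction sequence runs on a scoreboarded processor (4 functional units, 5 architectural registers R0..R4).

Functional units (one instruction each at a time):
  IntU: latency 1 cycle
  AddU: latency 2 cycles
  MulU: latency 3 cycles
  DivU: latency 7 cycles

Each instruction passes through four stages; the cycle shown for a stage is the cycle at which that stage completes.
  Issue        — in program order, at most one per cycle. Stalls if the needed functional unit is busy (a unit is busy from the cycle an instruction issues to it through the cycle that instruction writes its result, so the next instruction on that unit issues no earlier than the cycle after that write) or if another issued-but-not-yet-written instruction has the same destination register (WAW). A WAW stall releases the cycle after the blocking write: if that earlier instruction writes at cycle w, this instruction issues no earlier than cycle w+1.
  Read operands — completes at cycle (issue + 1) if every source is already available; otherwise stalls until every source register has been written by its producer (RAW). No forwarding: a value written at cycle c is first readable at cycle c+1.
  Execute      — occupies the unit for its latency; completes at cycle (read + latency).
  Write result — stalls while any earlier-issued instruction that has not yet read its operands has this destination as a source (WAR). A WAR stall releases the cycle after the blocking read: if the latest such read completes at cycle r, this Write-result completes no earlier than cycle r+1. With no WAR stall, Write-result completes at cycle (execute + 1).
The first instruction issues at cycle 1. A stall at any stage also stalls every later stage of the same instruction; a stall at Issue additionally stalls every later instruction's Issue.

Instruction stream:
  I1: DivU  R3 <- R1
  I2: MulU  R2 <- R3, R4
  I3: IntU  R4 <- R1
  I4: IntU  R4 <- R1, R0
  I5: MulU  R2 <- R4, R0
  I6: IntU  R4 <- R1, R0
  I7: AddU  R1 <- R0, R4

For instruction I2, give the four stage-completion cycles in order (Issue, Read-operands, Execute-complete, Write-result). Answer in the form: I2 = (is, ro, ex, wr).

cycle 1: I1 dispatched to DivU
cycle 2: I1 operands ready · I2 dispatched to MulU
cycle 3: I3 dispatched to IntU
cycle 4: I3 operands ready
cycle 5: I3 complete
cycle 9: I1 complete
cycle 10: R3←I1
cycle 11: I2 operands ready
cycle 12: R4←I3
cycle 13: I4 dispatched to IntU
cycle 14: I2 complete · I4 operands ready
cycle 15: R2←I2 · I4 complete
cycle 16: R4←I4 · I5 dispatched to MulU
cycle 17: I5 operands ready · I6 dispatched to IntU
cycle 18: I6 operands ready · I7 dispatched to AddU
cycle 19: I6 complete
cycle 20: I5 complete · R4←I6
cycle 21: R2←I5 · I7 operands ready
cycle 23: I7 complete
cycle 24: R1←I7

I2 = (2, 11, 14, 15)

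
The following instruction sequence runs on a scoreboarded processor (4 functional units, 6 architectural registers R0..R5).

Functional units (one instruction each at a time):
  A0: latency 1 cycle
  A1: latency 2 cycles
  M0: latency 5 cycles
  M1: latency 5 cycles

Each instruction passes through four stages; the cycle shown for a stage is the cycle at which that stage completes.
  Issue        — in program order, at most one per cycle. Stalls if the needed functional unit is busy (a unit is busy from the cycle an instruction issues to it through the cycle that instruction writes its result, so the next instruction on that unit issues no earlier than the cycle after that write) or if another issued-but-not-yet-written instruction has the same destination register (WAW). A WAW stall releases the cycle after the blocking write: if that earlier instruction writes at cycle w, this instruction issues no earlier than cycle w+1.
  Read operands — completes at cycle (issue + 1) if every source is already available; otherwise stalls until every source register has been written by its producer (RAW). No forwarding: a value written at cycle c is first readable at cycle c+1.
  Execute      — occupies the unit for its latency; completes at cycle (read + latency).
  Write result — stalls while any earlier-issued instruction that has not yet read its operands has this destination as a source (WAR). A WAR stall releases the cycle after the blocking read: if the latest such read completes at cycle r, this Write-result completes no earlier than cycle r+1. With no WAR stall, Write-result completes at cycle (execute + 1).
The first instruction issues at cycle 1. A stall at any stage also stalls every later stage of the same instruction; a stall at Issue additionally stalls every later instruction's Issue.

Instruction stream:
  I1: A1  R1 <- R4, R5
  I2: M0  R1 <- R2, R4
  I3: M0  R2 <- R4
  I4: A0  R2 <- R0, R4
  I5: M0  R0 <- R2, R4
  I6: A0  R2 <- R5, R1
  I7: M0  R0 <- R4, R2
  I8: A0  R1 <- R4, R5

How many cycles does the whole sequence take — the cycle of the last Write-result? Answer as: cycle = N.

[I1] 1/2/4/5
[I2] 6/7/12/13  (WAW R1: wait I1 write@5)
[I3] 14/15/20/21  (struct: M0 busy until I2 writes@13)
[I4] 22/23/24/25  (WAW R2: wait I3 write@21)
[I5] 23/26/31/32  (RAW R2: wait I4 write@25)
[I6] 26/27/28/29  (struct: A0 busy until I4 writes@25)
[I7] 33/34/39/40  (struct: M0 busy until I5 writes@32)
[I8] 34/35/36/37

cycle = 40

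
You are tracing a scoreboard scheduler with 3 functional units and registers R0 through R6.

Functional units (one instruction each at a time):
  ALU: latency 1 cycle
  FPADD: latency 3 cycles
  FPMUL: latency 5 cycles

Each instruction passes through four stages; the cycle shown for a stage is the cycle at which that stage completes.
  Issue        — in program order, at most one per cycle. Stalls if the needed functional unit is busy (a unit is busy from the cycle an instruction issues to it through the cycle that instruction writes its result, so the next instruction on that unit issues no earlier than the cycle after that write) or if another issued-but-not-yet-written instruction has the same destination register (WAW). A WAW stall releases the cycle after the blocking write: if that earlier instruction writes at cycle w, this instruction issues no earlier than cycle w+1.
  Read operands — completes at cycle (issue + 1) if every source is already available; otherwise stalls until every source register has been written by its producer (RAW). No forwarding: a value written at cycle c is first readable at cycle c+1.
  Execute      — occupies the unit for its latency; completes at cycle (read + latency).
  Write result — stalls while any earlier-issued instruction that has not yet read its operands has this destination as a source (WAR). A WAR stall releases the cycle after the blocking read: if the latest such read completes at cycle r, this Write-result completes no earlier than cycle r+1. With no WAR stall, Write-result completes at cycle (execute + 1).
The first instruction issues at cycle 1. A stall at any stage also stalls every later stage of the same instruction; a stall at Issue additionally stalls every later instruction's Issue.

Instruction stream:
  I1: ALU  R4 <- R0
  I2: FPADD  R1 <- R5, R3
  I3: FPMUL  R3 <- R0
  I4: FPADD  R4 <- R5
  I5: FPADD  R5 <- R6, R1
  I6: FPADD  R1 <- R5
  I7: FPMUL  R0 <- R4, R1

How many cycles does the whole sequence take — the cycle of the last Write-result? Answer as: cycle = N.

[1] issue I1 (ALU)
[2] I1 read-ops | issue I2 (FPADD)
[3] I1 finished on ALU | I2 read-ops | issue I3 (FPMUL)
[4] I1→R4 | I3 read-ops
[6] I2 finished on FPADD
[7] I2→R1
[8] issue I4 (FPADD)
[9] I3 finished on FPMUL | I4 read-ops
[10] I3→R3
[12] I4 finished on FPADD
[13] I4→R4
[14] issue I5 (FPADD)
[15] I5 read-ops
[18] I5 finished on FPADD
[19] I5→R5
[20] issue I6 (FPADD)
[21] I6 read-ops | issue I7 (FPMUL)
[24] I6 finished on FPADD
[25] I6→R1
[26] I7 read-ops
[31] I7 finished on FPMUL
[32] I7→R0

cycle = 32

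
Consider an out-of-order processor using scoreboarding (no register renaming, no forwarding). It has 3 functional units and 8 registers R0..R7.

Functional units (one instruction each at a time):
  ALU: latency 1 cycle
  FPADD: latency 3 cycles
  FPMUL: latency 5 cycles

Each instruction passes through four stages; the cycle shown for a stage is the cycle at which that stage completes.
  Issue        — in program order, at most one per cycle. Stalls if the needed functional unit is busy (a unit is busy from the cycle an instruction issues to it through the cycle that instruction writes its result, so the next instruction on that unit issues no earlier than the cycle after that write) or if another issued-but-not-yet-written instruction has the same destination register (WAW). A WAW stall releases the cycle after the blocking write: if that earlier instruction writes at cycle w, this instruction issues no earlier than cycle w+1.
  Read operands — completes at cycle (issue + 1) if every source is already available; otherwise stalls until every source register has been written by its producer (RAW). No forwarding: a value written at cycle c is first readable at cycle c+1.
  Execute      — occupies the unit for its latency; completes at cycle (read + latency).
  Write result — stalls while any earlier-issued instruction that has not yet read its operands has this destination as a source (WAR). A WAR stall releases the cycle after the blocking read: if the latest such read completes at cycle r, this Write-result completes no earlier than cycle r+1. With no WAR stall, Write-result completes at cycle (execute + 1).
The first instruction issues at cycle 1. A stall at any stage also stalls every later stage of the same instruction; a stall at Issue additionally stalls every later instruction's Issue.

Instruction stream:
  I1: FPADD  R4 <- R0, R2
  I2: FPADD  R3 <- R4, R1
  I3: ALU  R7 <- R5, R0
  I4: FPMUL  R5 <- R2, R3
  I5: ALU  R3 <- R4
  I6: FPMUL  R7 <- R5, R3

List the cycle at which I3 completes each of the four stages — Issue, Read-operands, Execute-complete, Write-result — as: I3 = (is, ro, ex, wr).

t=1  issue I1 (FPADD)
t=2  I1 read-ops
t=5  I1 finished on FPADD
t=6  I1→R4
t=7  issue I2 (FPADD)
t=8  I2 read-ops, issue I3 (ALU)
t=9  I3 read-ops, issue I4 (FPMUL)
t=10  I3 finished on ALU
t=11  I2 finished on FPADD, I3→R7
t=12  I2→R3
t=13  I4 read-ops, issue I5 (ALU)
t=14  I5 read-ops
t=15  I5 finished on ALU
t=16  I5→R3
t=18  I4 finished on FPMUL
t=19  I4→R5
t=20  issue I6 (FPMUL)
t=21  I6 read-ops
t=26  I6 finished on FPMUL
t=27  I6→R7

I3 = (8, 9, 10, 11)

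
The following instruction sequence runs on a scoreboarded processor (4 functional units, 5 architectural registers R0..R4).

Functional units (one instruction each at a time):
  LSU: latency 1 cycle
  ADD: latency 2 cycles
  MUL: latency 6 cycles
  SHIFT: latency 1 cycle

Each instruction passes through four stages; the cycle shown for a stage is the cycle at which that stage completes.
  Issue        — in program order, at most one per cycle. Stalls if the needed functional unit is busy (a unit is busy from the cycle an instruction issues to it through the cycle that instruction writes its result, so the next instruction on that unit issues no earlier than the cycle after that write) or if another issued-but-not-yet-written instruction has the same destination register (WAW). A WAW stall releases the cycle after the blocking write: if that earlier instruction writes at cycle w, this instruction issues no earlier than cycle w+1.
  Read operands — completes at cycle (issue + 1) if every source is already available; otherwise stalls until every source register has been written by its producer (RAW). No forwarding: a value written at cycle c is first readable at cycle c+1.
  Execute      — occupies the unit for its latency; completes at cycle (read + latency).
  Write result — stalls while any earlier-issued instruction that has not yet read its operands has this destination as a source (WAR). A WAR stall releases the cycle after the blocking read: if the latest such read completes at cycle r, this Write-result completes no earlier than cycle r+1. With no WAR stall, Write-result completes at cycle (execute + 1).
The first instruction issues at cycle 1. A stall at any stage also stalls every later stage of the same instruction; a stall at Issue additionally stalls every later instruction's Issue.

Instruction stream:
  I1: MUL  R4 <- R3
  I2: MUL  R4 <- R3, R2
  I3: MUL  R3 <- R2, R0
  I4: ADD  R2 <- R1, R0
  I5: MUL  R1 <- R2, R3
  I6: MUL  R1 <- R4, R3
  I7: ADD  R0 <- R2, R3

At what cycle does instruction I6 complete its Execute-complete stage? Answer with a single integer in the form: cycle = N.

cycle = 44

I1  is:1  ro:2  ex:8  wr:9
I2  is:10  ro:11  ex:17  wr:18  — struct: MUL busy until I1 writes@9
I3  is:19  ro:20  ex:26  wr:27  — struct: MUL busy until I2 writes@18
I4  is:20  ro:21  ex:23  wr:24
I5  is:28  ro:29  ex:35  wr:36  — struct: MUL busy until I3 writes@27
I6  is:37  ro:38  ex:44  wr:45  — struct: MUL busy until I5 writes@36
I7  is:38  ro:39  ex:41  wr:42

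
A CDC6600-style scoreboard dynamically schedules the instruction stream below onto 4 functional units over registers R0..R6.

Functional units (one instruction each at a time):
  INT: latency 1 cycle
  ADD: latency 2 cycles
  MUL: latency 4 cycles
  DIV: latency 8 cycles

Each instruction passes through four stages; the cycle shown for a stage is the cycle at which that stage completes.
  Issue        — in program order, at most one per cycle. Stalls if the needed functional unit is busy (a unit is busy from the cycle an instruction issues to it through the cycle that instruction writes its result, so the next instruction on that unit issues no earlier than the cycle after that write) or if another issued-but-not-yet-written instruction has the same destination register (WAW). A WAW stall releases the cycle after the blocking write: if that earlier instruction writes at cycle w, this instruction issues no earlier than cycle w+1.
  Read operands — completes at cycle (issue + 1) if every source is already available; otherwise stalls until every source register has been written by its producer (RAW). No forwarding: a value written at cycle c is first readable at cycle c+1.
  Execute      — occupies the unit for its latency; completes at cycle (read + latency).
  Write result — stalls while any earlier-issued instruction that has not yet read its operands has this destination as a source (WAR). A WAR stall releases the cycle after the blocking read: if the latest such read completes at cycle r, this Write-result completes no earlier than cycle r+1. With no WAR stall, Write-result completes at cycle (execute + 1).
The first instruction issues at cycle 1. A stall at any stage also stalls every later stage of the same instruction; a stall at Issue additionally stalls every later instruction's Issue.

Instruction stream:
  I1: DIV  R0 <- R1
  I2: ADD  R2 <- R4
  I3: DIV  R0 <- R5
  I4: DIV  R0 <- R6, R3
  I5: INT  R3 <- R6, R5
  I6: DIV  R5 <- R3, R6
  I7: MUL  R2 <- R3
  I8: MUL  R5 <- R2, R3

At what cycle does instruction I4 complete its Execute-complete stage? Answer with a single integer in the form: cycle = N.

I1: IS=1 RO=2 EX=10 WR=11
I2: IS=2 RO=3 EX=5 WR=6
I3: IS=12 RO=13 EX=21 WR=22  [struct: DIV busy until I1 writes@11]
I4: IS=23 RO=24 EX=32 WR=33  [struct: DIV busy until I3 writes@22]
I5: IS=24 RO=25 EX=26 WR=27
I6: IS=34 RO=35 EX=43 WR=44  [struct: DIV busy until I4 writes@33]
I7: IS=35 RO=36 EX=40 WR=41
I8: IS=45 RO=46 EX=50 WR=51  [WAW R5: wait I6 write@44]

cycle = 32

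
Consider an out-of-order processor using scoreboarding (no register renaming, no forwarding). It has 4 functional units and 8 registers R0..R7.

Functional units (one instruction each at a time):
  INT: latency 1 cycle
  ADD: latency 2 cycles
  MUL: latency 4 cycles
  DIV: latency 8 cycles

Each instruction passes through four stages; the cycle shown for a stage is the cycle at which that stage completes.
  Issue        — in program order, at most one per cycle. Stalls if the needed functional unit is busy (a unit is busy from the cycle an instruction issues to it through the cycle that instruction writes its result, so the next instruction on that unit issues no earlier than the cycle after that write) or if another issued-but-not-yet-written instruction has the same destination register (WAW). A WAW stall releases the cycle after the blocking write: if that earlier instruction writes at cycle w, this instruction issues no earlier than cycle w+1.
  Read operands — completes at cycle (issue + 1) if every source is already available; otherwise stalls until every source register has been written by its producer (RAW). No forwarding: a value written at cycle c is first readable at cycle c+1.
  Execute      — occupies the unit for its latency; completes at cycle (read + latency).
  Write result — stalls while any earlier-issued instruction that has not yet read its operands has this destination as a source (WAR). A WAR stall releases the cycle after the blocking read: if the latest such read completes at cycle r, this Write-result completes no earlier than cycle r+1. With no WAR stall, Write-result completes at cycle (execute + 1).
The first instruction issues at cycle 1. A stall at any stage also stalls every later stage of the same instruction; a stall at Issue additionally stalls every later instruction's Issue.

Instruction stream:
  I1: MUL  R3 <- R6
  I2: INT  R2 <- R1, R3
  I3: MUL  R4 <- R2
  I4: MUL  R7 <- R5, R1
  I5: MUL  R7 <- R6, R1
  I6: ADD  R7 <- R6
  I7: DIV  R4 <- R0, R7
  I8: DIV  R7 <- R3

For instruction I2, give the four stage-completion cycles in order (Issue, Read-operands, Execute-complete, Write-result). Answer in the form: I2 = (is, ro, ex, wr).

c1: I1→MUL
c2: I1 RO | I2→INT
c6: I1 EX
c7: I1 WR R3
c8: I2 RO | I3→MUL
c9: I2 EX
c10: I2 WR R2
c11: I3 RO
c15: I3 EX
c16: I3 WR R4
c17: I4→MUL
c18: I4 RO
c22: I4 EX
c23: I4 WR R7
c24: I5→MUL
c25: I5 RO
c29: I5 EX
c30: I5 WR R7
c31: I6→ADD
c32: I6 RO | I7→DIV
c34: I6 EX
c35: I6 WR R7
c36: I7 RO
c44: I7 EX
c45: I7 WR R4
c46: I8→DIV
c47: I8 RO
c55: I8 EX
c56: I8 WR R7

I2 = (2, 8, 9, 10)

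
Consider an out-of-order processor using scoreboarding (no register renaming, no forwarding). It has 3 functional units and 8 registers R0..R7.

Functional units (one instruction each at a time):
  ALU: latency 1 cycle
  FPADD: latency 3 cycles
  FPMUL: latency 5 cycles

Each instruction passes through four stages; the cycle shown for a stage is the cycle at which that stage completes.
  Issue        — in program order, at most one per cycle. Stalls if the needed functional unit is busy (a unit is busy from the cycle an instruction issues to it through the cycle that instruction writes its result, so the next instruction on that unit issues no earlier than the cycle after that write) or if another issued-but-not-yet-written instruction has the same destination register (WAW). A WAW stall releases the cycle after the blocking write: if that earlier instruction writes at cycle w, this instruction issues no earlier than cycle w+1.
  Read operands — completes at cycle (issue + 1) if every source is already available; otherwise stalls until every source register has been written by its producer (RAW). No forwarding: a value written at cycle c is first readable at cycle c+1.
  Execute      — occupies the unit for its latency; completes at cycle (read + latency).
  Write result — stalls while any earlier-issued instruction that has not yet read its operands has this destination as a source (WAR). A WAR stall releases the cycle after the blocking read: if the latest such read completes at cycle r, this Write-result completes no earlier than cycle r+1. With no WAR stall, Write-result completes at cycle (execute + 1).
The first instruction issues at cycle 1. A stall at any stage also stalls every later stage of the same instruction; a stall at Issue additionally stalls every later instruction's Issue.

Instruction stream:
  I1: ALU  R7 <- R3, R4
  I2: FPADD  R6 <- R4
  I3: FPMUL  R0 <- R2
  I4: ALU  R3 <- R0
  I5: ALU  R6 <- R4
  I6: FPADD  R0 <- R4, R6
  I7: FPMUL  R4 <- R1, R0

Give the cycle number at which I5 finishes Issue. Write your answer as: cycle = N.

cycle = 14

[I1] 1/2/3/4
[I2] 2/3/6/7
[I3] 3/4/9/10
[I4] 5/11/12/13  (struct: ALU busy until I1 writes@4; RAW R0: wait I3 write@10)
[I5] 14/15/16/17  (struct: ALU busy until I4 writes@13)
[I6] 15/18/21/22  (RAW R6: wait I5 write@17)
[I7] 16/23/28/29  (RAW R0: wait I6 write@22)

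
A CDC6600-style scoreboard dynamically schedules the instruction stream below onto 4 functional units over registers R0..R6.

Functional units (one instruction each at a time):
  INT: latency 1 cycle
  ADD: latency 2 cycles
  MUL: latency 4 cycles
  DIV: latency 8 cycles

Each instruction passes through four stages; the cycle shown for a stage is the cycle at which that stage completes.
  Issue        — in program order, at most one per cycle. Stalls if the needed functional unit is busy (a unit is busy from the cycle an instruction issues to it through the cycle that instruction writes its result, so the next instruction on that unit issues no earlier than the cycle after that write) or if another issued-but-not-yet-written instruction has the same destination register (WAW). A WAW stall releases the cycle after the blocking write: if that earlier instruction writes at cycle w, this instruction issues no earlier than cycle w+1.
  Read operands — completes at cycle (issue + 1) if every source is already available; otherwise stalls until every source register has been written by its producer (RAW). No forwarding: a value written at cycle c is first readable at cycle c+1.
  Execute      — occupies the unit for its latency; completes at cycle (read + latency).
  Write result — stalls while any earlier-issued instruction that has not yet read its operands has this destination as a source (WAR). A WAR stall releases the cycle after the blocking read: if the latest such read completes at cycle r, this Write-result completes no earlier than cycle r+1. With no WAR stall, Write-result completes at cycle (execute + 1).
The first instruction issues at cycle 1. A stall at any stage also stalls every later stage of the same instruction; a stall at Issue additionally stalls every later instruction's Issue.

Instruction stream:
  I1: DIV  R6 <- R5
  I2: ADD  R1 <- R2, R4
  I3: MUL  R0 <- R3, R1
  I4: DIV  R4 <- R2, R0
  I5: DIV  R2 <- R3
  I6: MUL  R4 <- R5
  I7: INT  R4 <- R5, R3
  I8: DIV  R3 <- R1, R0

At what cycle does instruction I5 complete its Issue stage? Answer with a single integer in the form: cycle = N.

I1: IS=1 RO=2 EX=10 WR=11
I2: IS=2 RO=3 EX=5 WR=6
I3: IS=3 RO=7 EX=11 WR=12  [RAW R1: wait I2 write@6]
I4: IS=12 RO=13 EX=21 WR=22  [struct: DIV busy until I1 writes@11]
I5: IS=23 RO=24 EX=32 WR=33  [struct: DIV busy until I4 writes@22]
I6: IS=24 RO=25 EX=29 WR=30
I7: IS=31 RO=32 EX=33 WR=34  [WAW R4: wait I6 write@30]
I8: IS=34 RO=35 EX=43 WR=44  [struct: DIV busy until I5 writes@33]

cycle = 23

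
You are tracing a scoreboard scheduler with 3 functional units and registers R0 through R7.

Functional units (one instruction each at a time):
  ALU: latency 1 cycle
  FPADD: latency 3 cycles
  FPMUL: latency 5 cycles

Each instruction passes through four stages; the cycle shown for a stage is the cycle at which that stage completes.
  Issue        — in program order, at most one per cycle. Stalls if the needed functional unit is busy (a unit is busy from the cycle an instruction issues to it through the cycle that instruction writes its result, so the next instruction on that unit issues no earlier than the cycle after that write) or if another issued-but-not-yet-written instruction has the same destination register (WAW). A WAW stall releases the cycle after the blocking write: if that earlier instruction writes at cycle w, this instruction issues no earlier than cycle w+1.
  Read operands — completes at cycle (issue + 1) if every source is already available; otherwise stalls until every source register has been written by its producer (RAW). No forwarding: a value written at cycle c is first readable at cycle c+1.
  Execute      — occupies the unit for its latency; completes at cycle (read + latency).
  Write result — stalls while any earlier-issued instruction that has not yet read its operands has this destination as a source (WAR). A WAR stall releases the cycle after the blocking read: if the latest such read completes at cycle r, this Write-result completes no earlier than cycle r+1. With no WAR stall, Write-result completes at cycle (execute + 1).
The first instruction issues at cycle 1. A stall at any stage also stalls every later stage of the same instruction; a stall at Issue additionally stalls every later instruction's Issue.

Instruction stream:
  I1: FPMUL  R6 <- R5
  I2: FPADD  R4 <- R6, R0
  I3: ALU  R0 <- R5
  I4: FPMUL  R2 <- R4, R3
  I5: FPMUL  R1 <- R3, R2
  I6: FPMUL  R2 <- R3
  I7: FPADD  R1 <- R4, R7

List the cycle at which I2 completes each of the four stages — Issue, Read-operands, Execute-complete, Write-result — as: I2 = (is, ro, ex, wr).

cycle 1: I1→FPMUL
cycle 2: I1 RO, I2→FPADD
cycle 3: I3→ALU
cycle 4: I3 RO
cycle 5: I3 EX
cycle 7: I1 EX
cycle 8: I1 WR R6
cycle 9: I2 RO, I4→FPMUL
cycle 10: I3 WR R0
cycle 12: I2 EX
cycle 13: I2 WR R4
cycle 14: I4 RO
cycle 19: I4 EX
cycle 20: I4 WR R2
cycle 21: I5→FPMUL
cycle 22: I5 RO
cycle 27: I5 EX
cycle 28: I5 WR R1
cycle 29: I6→FPMUL
cycle 30: I6 RO, I7→FPADD
cycle 31: I7 RO
cycle 34: I7 EX
cycle 35: I6 EX, I7 WR R1
cycle 36: I6 WR R2

I2 = (2, 9, 12, 13)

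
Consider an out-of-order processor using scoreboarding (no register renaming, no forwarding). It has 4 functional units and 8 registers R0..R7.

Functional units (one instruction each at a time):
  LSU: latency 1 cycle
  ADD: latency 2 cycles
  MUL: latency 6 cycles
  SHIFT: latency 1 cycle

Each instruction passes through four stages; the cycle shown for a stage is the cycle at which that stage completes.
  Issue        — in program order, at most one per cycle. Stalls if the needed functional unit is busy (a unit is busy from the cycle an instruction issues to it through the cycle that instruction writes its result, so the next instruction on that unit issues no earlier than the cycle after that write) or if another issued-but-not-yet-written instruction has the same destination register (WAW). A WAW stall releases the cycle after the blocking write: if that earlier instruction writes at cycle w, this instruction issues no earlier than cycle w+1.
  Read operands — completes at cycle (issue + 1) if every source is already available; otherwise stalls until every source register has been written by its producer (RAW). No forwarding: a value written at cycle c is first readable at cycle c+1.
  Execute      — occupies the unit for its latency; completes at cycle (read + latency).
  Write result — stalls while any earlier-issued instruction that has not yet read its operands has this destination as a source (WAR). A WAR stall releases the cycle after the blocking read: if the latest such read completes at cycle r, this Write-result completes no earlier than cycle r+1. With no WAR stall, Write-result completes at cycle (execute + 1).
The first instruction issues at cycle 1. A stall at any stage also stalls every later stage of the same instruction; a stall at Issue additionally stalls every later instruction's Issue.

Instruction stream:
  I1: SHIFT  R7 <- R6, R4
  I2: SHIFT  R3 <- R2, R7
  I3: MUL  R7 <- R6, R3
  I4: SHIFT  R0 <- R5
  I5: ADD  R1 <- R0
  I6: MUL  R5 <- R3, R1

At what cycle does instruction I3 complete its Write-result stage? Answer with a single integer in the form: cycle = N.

I1  is:1  ro:2  ex:3  wr:4
I2  is:5  ro:6  ex:7  wr:8  — struct: SHIFT busy until I1 writes@4
I3  is:6  ro:9  ex:15  wr:16  — RAW R3: wait I2 write@8
I4  is:9  ro:10  ex:11  wr:12  — struct: SHIFT busy until I2 writes@8
I5  is:10  ro:13  ex:15  wr:16  — RAW R0: wait I4 write@12
I6  is:17  ro:18  ex:24  wr:25  — struct: MUL busy until I3 writes@16

cycle = 16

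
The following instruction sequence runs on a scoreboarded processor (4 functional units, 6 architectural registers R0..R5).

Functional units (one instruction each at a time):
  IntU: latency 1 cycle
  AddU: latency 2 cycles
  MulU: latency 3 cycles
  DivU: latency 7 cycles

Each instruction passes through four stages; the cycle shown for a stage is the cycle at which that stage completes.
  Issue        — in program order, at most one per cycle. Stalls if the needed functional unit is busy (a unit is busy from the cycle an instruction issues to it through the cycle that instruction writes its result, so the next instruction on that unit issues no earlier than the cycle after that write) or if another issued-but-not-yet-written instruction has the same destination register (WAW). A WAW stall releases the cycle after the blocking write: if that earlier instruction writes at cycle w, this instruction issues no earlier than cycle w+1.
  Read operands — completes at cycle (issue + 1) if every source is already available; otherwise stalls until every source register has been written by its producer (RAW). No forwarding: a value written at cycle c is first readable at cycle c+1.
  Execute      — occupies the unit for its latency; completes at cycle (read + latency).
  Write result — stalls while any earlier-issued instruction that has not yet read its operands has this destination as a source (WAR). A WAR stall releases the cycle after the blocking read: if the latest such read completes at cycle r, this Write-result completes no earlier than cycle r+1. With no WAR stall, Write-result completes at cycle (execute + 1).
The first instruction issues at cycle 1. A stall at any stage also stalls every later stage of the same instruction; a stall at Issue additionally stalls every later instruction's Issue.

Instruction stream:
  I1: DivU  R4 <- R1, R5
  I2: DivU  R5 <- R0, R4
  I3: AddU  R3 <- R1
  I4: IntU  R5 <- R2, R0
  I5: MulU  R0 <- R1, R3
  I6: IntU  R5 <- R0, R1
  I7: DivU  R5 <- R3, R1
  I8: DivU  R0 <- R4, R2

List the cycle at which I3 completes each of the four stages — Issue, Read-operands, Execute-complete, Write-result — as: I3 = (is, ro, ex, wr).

I3 = (12, 13, 15, 16)

[I1] 1/2/9/10
[I2] 11/12/19/20  (struct: DivU busy until I1 writes@10)
[I3] 12/13/15/16
[I4] 21/22/23/24  (WAW R5: wait I2 write@20)
[I5] 22/23/26/27
[I6] 25/28/29/30  (struct: IntU busy until I4 writes@24; RAW R0: wait I5 write@27)
[I7] 31/32/39/40  (WAW R5: wait I6 write@30)
[I8] 41/42/49/50  (struct: DivU busy until I7 writes@40)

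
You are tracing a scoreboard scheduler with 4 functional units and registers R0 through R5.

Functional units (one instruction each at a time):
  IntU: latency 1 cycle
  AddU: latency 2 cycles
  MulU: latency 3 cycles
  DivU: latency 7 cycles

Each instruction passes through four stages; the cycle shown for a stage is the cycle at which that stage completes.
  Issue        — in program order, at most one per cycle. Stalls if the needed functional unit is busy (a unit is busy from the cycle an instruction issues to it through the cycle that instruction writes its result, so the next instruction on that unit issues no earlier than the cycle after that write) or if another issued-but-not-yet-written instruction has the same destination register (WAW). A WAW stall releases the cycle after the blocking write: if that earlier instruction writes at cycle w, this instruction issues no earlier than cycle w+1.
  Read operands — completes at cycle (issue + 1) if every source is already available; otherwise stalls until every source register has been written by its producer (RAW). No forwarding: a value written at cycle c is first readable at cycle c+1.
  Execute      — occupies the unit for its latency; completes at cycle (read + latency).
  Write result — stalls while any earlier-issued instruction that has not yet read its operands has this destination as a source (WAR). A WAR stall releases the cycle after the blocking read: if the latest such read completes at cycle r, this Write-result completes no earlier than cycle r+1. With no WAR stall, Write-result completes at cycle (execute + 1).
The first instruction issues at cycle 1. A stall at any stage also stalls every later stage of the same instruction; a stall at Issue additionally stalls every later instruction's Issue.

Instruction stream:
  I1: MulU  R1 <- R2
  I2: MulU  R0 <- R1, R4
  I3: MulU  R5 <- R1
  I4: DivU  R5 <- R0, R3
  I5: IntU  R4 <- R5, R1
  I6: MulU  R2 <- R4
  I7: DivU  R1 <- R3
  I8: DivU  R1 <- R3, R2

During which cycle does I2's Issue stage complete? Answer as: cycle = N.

I1 -> (1, 2, 5, 6)
I2 -> (7, 8, 11, 12)  // struct: MulU busy until I1 writes@6
I3 -> (13, 14, 17, 18)  // struct: MulU busy until I2 writes@12
I4 -> (19, 20, 27, 28)  // WAW R5: wait I3 write@18
I5 -> (20, 29, 30, 31)  // RAW R5: wait I4 write@28
I6 -> (21, 32, 35, 36)  // RAW R4: wait I5 write@31
I7 -> (29, 30, 37, 38)  // struct: DivU busy until I4 writes@28
I8 -> (39, 40, 47, 48)  // struct: DivU busy until I7 writes@38

cycle = 7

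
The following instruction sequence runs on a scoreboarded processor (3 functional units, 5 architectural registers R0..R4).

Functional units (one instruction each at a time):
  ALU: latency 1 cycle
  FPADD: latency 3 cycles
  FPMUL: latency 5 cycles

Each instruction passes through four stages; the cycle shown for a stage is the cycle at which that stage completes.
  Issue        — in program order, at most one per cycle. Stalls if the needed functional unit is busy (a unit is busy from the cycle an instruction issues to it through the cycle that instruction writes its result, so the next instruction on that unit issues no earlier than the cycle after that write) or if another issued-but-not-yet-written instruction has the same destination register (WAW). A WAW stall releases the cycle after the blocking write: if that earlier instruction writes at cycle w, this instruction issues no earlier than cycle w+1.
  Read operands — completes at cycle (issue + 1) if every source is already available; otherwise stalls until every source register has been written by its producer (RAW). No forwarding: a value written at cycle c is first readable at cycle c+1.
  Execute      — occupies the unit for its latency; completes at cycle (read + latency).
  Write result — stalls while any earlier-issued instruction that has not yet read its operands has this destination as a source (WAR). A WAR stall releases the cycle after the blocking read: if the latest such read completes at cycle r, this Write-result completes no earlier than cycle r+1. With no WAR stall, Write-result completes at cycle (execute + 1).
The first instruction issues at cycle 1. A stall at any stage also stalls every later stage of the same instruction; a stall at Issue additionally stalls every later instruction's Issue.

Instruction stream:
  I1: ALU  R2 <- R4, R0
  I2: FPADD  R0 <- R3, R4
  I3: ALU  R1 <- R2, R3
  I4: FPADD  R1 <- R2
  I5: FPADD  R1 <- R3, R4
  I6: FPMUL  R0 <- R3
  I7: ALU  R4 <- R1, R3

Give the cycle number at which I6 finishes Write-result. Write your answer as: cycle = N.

cycle = 23

c1: I1→ALU
c2: I1 RO · I2→FPADD
c3: I1 EX · I2 RO
c4: I1 WR R2
c5: I3→ALU
c6: I2 EX · I3 RO
c7: I2 WR R0 · I3 EX
c8: I3 WR R1
c9: I4→FPADD
c10: I4 RO
c13: I4 EX
c14: I4 WR R1
c15: I5→FPADD
c16: I5 RO · I6→FPMUL
c17: I6 RO · I7→ALU
c19: I5 EX
c20: I5 WR R1
c21: I7 RO
c22: I6 EX · I7 EX
c23: I6 WR R0 · I7 WR R4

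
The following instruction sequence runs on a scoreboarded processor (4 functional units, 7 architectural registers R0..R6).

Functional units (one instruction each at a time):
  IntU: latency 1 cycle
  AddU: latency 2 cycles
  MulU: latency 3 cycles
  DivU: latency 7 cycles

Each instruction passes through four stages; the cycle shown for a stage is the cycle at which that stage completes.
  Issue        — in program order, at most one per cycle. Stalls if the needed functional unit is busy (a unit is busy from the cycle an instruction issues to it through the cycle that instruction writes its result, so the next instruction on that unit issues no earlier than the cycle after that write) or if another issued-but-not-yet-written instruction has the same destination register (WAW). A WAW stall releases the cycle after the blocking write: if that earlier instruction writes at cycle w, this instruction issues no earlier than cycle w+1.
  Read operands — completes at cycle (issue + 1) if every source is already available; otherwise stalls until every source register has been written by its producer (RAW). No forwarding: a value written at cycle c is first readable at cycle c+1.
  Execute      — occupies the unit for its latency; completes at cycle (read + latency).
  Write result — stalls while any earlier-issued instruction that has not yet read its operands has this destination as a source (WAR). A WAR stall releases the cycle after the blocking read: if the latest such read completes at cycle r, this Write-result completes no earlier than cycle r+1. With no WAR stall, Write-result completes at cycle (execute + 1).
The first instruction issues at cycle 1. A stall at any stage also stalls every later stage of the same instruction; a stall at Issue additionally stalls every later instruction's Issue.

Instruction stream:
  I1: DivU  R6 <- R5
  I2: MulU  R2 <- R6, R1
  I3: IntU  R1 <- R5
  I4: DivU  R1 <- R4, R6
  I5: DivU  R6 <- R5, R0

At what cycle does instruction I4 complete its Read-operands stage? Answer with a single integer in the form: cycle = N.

cycle = 14

1) issue 1, read 2, done 9, write 10
2) issue 2, read 11, done 14, write 15  <RAW R6: wait I1 write@10>
3) issue 3, read 4, done 5, write 12  <WAR R1: wait I2 read@11>
4) issue 13, read 14, done 21, write 22  <WAW R1: wait I3 write@12>
5) issue 23, read 24, done 31, write 32  <struct: DivU busy until I4 writes@22>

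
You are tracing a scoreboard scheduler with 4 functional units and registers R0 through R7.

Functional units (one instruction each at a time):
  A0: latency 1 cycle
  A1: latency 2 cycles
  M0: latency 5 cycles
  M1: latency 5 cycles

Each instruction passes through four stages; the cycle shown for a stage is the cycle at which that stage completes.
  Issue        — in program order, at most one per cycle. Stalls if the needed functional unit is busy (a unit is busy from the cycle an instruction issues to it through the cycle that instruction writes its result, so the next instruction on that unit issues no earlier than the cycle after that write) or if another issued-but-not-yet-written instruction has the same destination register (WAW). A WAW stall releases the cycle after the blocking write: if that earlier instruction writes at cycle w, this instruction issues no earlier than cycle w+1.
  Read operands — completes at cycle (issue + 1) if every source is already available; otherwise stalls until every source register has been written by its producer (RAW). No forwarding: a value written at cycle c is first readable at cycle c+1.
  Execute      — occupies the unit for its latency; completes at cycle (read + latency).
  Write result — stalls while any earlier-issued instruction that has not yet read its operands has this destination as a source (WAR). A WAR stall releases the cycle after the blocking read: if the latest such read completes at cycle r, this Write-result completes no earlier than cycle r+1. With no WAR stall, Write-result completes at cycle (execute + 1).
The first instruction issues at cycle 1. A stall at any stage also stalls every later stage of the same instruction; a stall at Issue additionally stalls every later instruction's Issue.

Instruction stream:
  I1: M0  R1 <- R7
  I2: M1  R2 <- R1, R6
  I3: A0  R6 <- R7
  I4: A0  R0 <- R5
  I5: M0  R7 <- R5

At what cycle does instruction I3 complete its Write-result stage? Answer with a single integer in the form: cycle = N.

cycle = 10

I1: IS=1 RO=2 EX=7 WR=8
I2: IS=2 RO=9 EX=14 WR=15  [RAW R1: wait I1 write@8]
I3: IS=3 RO=4 EX=5 WR=10  [WAR R6: wait I2 read@9]
I4: IS=11 RO=12 EX=13 WR=14  [struct: A0 busy until I3 writes@10]
I5: IS=12 RO=13 EX=18 WR=19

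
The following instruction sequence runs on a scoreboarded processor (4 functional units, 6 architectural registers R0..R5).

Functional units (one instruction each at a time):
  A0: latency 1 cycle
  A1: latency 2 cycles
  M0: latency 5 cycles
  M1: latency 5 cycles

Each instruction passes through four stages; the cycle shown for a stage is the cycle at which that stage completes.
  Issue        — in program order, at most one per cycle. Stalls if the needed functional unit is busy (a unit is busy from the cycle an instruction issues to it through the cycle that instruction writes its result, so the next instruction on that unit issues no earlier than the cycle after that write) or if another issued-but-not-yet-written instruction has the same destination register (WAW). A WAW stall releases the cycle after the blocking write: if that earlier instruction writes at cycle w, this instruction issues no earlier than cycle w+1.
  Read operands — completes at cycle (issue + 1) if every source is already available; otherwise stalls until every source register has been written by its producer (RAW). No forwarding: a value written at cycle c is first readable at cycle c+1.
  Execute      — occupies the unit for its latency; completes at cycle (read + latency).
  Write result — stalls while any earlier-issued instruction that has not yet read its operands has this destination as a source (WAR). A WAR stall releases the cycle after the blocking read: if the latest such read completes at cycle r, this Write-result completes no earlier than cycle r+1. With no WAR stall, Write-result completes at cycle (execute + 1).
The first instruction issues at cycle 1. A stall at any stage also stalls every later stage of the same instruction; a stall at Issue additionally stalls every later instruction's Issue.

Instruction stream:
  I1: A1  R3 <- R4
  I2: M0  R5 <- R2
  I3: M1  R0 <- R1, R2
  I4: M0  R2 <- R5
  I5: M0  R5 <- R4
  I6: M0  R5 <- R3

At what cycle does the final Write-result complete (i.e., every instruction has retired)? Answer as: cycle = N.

cycle = 33

1) issue 1, read 2, done 4, write 5
2) issue 2, read 3, done 8, write 9
3) issue 3, read 4, done 9, write 10
4) issue 10, read 11, done 16, write 17  <struct: M0 busy until I2 writes@9>
5) issue 18, read 19, done 24, write 25  <struct: M0 busy until I4 writes@17>
6) issue 26, read 27, done 32, write 33  <struct: M0 busy until I5 writes@25>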